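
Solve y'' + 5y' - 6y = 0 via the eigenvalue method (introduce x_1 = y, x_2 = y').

Let x_1 = y, x_2 = y'. Then x_1' = x_2 and x_2' = 6x_1 - 5x_2.
A = [[0,1],[6,-5]]; det(A-λI) = λ^2 + 5λ - 6.
Eigenvalues λ = 1, -6 with eigenvectors (1,1), (1,-6).

y(t) = K_1e^(t) + K_2e^(-6t)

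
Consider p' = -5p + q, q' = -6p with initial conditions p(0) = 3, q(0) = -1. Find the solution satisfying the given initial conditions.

p(t) = -7e^(-2t) + 10e^(-3t), q(t) = -21e^(-2t) + 20e^(-3t)

Coefficient matrix A = [[-5, 1], [-6, 0]].
Characteristic polynomial det(A - λI) = λ^2 + 5λ + 6 = 0.
Eigenvalues λ = -3, -2.
For λ=-3: (A-λI) row 1 is [-2, 1], so an eigenvector is (-1, -2).
For λ=-2: (A-λI) row 1 is [-3, 1], so an eigenvector is (-1, -3).
General solution: K_1e^(-3t)(-1,-2) + K_2e^(-2t)(-1,-3).
Applying p(0)=3, q(0)=-1 gives K_1=-10, K_2=7.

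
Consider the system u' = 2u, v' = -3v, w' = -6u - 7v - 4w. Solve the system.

Coefficient matrix A = [[2, 0, 0], [0, -3, 0], [-6, -7, -4]].
det(A - λI) = 0 gives eigenvalues λ = -4, -3, 2.
For λ=-4: eigenvector (0,0,1).
For λ=-3: eigenvector (0,1,-7).
For λ=2: eigenvector (1,0,-1).
General solution: c_1e^(-4t)(0,0,1) + c_2e^(-3t)(0,1,-7) + c_3e^(2t)(1,0,-1).

u(t) = c_3e^(2t), v(t) = c_2e^(-3t), w(t) = c_1e^(-4t) - 7c_2e^(-3t) - c_3e^(2t)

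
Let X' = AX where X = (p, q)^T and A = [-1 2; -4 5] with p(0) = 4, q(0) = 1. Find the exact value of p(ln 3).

-60

A = [[-1,2],[-4,5]]; eigenvalues λ = 1, 3.
Eigenvectors: (-1,-1) for λ=1, (1,2) for λ=3.
From the initial condition, c_1 = -7, c_2 = -3.
p(ln 3) = (-7)(3^1)(-1) + (-3)(3^3)(1) = -60.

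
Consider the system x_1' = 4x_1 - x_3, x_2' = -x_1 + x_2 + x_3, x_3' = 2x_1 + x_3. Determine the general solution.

Coefficient matrix A = [[4, 0, -1], [-1, 1, 1], [2, 0, 1]].
det(A - λI) = 0 gives eigenvalues λ = 2, 1, 3.
For λ=2: eigenvector (1,1,2).
For λ=1: eigenvector (0,1,0).
For λ=3: eigenvector (-1,0,-1).
General solution: K_1e^(2t)(1,1,2) + K_2e^(t)(0,1,0) + K_3e^(3t)(-1,0,-1).

x_1(t) = K_1e^(2t) - K_3e^(3t), x_2(t) = K_1e^(2t) + K_2e^(t), x_3(t) = 2K_1e^(2t) - K_3e^(3t)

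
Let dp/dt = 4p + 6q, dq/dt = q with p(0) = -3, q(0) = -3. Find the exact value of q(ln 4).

-12

A = [[4,6],[0,1]]; eigenvalues λ = 1, 4.
Eigenvectors: (-2,1) for λ=1, (1,0) for λ=4.
From the initial condition, c_1 = -3, c_2 = -9.
q(ln 4) = (-3)(4^1)(1) + (-9)(4^4)(0) = -12.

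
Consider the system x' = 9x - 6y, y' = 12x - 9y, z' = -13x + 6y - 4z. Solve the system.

Coefficient matrix A = [[9, -6, 0], [12, -9, 0], [-13, 6, -4]].
det(A - λI) = 0 gives eigenvalues λ = -3, 3, -4.
For λ=-3: eigenvector (1,2,-1).
For λ=3: eigenvector (1,1,-1).
For λ=-4: eigenvector (0,0,1).
General solution: c_1e^(-3t)(1,2,-1) + c_2e^(3t)(1,1,-1) + c_3e^(-4t)(0,0,1).

x(t) = c_1e^(-3t) + c_2e^(3t), y(t) = 2c_1e^(-3t) + c_2e^(3t), z(t) = -c_1e^(-3t) - c_2e^(3t) + c_3e^(-4t)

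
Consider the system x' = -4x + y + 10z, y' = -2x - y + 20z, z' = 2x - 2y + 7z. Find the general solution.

x(t) = c_1e^(-3t) - 5c_2e^(2t) + 2c_3e^(3t), y(t) = c_1e^(-3t) - 10c_2e^(2t) + 4c_3e^(3t), z(t) = -2c_2e^(2t) + c_3e^(3t)

Coefficient matrix A = [[-4, 1, 10], [-2, -1, 20], [2, -2, 7]].
det(A - λI) = 0 gives eigenvalues λ = -3, 2, 3.
For λ=-3: eigenvector (1,1,0).
For λ=2: eigenvector (-5,-10,-2).
For λ=3: eigenvector (2,4,1).
General solution: c_1e^(-3t)(1,1,0) + c_2e^(2t)(-5,-10,-2) + c_3e^(3t)(2,4,1).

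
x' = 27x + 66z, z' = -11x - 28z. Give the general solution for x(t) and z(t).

Coefficient matrix A = [[27, 66], [-11, -28]].
Characteristic polynomial det(A - λI) = λ^2 + λ - 30 = 0.
Eigenvalues λ = -6, 5.
For λ=-6: (A-λI) row 1 is [33, 66], so an eigenvector is (2, -1).
For λ=5: (A-λI) row 1 is [22, 66], so an eigenvector is (-3, 1).
General solution: K_1e^(-6t)(2,-1) + K_2e^(5t)(-3,1).

x(t) = 2K_1e^(-6t) - 3K_2e^(5t), z(t) = -K_1e^(-6t) + K_2e^(5t)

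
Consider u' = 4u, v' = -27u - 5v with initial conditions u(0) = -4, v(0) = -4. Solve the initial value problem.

Coefficient matrix A = [[4, 0], [-27, -5]].
Characteristic polynomial det(A - λI) = λ^2 + λ - 20 = 0.
Eigenvalues λ = -5, 4.
For λ=-5: (A-λI) row 1 is [9, 0], so an eigenvector is (0, -1).
For λ=4: (A-λI) row 2 is [-27, -9], so an eigenvector is (1, -3).
General solution: K_1e^(-5t)(0,-1) + K_2e^(4t)(1,-3).
Applying u(0)=-4, v(0)=-4 gives K_1=16, K_2=-4.

u(t) = -4e^(4t), v(t) = 12e^(4t) - 16e^(-5t)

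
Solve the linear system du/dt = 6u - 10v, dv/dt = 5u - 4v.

u(t) = C_1e^(t)sin(5t) - C_1e^(t)cos(5t) - C_2e^(t)sin(5t) - C_2e^(t)cos(5t), v(t) = -C_1e^(t)cos(5t) - C_2e^(t)sin(5t)

Coefficient matrix A = [[6, -10], [5, -4]].
Characteristic polynomial det(A - λI) = λ^2 - 2λ + 26 = 0.
Eigenvalues λ = 1 ± 5i (complex conjugate pair).
For λ=1+5i: an eigenvector is (-1,-1) - i(1,0) = (-1 - i, -1).
A real fundamental pair from Re and Im of e^((1+5i)t)v: X_1 = e^(t)(cos(5t)·(-1,-1) + sin(5t)·(1,0)), X_2 = e^(t)(sin(5t)·(-1,-1) - cos(5t)·(1,0)).
General solution: C_1X_1 + C_2X_2.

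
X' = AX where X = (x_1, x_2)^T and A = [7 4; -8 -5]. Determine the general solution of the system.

x_1(t) = C_1e^(3t) - C_2e^(-t), x_2(t) = -C_1e^(3t) + 2C_2e^(-t)

Coefficient matrix A = [[7, 4], [-8, -5]].
Characteristic polynomial det(A - λI) = λ^2 - 2λ - 3 = 0.
Eigenvalues λ = 3, -1.
For λ=3: (A-λI) row 1 is [4, 4], so an eigenvector is (1, -1).
For λ=-1: (A-λI) row 1 is [8, 4], so an eigenvector is (-1, 2).
General solution: C_1e^(3t)(1,-1) + C_2e^(-t)(-1,2).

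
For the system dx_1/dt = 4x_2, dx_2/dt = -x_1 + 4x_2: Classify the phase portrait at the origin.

unstable improper node

A = [[0,4],[-1,4]]; det(A-λI) = λ^2 - 4λ + 4.
repeated λ = 2 with a single eigenvector.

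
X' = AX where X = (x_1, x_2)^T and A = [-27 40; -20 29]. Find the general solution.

Coefficient matrix A = [[-27, 40], [-20, 29]].
Characteristic polynomial det(A - λI) = λ^2 - 2λ + 17 = 0.
Eigenvalues λ = 1 ± 4i (complex conjugate pair).
For λ=1+4i: an eigenvector is (3,2) - i(-1,-1) = (3 + i, 2 + i).
A real fundamental pair from Re and Im of e^((1+4i)t)v: X_1 = e^(t)(cos(4t)·(3,2) + sin(4t)·(-1,-1)), X_2 = e^(t)(sin(4t)·(3,2) - cos(4t)·(-1,-1)).
General solution: K_1X_1 + K_2X_2.

x_1(t) = -K_1e^(t)sin(4t) + 3K_1e^(t)cos(4t) + 3K_2e^(t)sin(4t) + K_2e^(t)cos(4t), x_2(t) = -K_1e^(t)sin(4t) + 2K_1e^(t)cos(4t) + 2K_2e^(t)sin(4t) + K_2e^(t)cos(4t)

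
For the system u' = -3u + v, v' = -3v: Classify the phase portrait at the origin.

A = [[-3,1],[0,-3]]; det(A-λI) = λ^2 + 6λ + 9.
repeated λ = -3 with a single eigenvector.

stable improper node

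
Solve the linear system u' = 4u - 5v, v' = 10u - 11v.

u(t) = K_1e^(-6t) - K_2e^(-t), v(t) = 2K_1e^(-6t) - K_2e^(-t)

Coefficient matrix A = [[4, -5], [10, -11]].
Characteristic polynomial det(A - λI) = λ^2 + 7λ + 6 = 0.
Eigenvalues λ = -6, -1.
For λ=-6: (A-λI) row 1 is [10, -5], so an eigenvector is (1, 2).
For λ=-1: (A-λI) row 1 is [5, -5], so an eigenvector is (-1, -1).
General solution: K_1e^(-6t)(1,2) + K_2e^(-t)(-1,-1).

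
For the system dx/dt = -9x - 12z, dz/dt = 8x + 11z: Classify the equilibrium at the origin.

saddle

A = [[-9,-12],[8,11]]; det(A-λI) = λ^2 - 2λ - 3.
λ = -1, 3: opposite signs.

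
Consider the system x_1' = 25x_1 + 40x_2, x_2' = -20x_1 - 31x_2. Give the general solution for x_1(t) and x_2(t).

Coefficient matrix A = [[25, 40], [-20, -31]].
Characteristic polynomial det(A - λI) = λ^2 + 6λ + 25 = 0.
Eigenvalues λ = -3 ± 4i (complex conjugate pair).
For λ=-3+4i: an eigenvector is (-3,2) - i(-1,1) = (-3 + i, 2 - i).
A real fundamental pair from Re and Im of e^((-3+4i)t)v: X_1 = e^(-3t)(cos(4t)·(-3,2) + sin(4t)·(-1,1)), X_2 = e^(-3t)(sin(4t)·(-3,2) - cos(4t)·(-1,1)).
General solution: C_1X_1 + C_2X_2.

x_1(t) = -C_1e^(-3t)sin(4t) - 3C_1e^(-3t)cos(4t) - 3C_2e^(-3t)sin(4t) + C_2e^(-3t)cos(4t), x_2(t) = C_1e^(-3t)sin(4t) + 2C_1e^(-3t)cos(4t) + 2C_2e^(-3t)sin(4t) - C_2e^(-3t)cos(4t)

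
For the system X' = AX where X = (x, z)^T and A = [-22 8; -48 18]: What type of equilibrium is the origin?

saddle

A = [[-22,8],[-48,18]]; det(A-λI) = λ^2 + 4λ - 12.
λ = 2, -6: opposite signs.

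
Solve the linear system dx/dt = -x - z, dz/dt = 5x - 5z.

x(t) = c_1e^(-3t)cos(t) + c_2e^(-3t)sin(t), z(t) = c_1e^(-3t)sin(t) + 2c_1e^(-3t)cos(t) + 2c_2e^(-3t)sin(t) - c_2e^(-3t)cos(t)

Coefficient matrix A = [[-1, -1], [5, -5]].
Characteristic polynomial det(A - λI) = λ^2 + 6λ + 10 = 0.
Eigenvalues λ = -3 ± i (complex conjugate pair).
For λ=-3+i: an eigenvector is (1,2) - i(0,1) = (1, 2 - i).
A real fundamental pair from Re and Im of e^((-3+i)t)v: X_1 = e^(-3t)(cos(t)·(1,2) + sin(t)·(0,1)), X_2 = e^(-3t)(sin(t)·(1,2) - cos(t)·(0,1)).
General solution: c_1X_1 + c_2X_2.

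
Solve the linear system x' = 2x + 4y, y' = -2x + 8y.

Coefficient matrix A = [[2, 4], [-2, 8]].
Characteristic polynomial det(A - λI) = λ^2 - 10λ + 24 = 0.
Eigenvalues λ = 4, 6.
For λ=4: (A-λI) row 1 is [-2, 4], so an eigenvector is (-2, -1).
For λ=6: (A-λI) row 1 is [-4, 4], so an eigenvector is (1, 1).
General solution: C_1e^(4t)(-2,-1) + C_2e^(6t)(1,1).

x(t) = -2C_1e^(4t) + C_2e^(6t), y(t) = -C_1e^(4t) + C_2e^(6t)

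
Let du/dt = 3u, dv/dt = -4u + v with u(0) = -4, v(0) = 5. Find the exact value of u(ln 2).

-32

A = [[3,0],[-4,1]]; eigenvalues λ = 3, 1.
Eigenvectors: (1,-2) for λ=3, (0,-1) for λ=1.
From the initial condition, c_1 = -4, c_2 = 3.
u(ln 2) = (-4)(2^3)(1) + (3)(2^1)(0) = -32.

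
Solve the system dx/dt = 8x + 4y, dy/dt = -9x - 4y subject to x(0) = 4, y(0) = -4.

x(t) = 8te^(2t) + 4e^(2t), y(t) = -12te^(2t) - 4e^(2t)

Coefficient matrix A = [[8, 4], [-9, -4]].
Characteristic polynomial det(A - λI) = λ^2 - 4λ + 4 = 0.
Single eigenvalue λ = 2 with algebraic multiplicity 2.
Eigenvector v = (2,-3); generalized eigenvector w with (A-λI)w=v is (1,-1).
General solution: e^(2t)[C_1·v + C_2·(t·v + w)].
Applying x(0)=4, y(0)=-4 gives C_1=0, C_2=4.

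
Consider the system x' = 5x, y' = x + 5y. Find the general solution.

x(t) = c_2e^(5t), y(t) = c_1e^(5t) + c_2te^(5t) + 3c_2e^(5t)

Coefficient matrix A = [[5, 0], [1, 5]].
Characteristic polynomial det(A - λI) = λ^2 - 10λ + 25 = 0.
Single eigenvalue λ = 5 with algebraic multiplicity 2.
Eigenvector v = (0,1); generalized eigenvector w with (A-λI)w=v is (1,3).
General solution: e^(5t)[c_1·v + c_2·(t·v + w)].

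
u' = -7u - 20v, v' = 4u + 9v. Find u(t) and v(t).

Coefficient matrix A = [[-7, -20], [4, 9]].
Characteristic polynomial det(A - λI) = λ^2 - 2λ + 17 = 0.
Eigenvalues λ = 1 ± 4i (complex conjugate pair).
For λ=1+4i: an eigenvector is (1,0) - i(-2,1) = (1 + 2i, 0 - i).
A real fundamental pair from Re and Im of e^((1+4i)t)v: X_1 = e^(t)(cos(4t)·(1,0) + sin(4t)·(-2,1)), X_2 = e^(t)(sin(4t)·(1,0) - cos(4t)·(-2,1)).
General solution: K_1X_1 + K_2X_2.

u(t) = -2K_1e^(t)sin(4t) + K_1e^(t)cos(4t) + K_2e^(t)sin(4t) + 2K_2e^(t)cos(4t), v(t) = K_1e^(t)sin(4t) - K_2e^(t)cos(4t)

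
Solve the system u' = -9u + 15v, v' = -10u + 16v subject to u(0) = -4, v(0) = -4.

u(t) = -4e^(6t), v(t) = -4e^(6t)

Coefficient matrix A = [[-9, 15], [-10, 16]].
Characteristic polynomial det(A - λI) = λ^2 - 7λ + 6 = 0.
Eigenvalues λ = 6, 1.
For λ=6: (A-λI) row 1 is [-15, 15], so an eigenvector is (1, 1).
For λ=1: (A-λI) row 1 is [-10, 15], so an eigenvector is (3, 2).
General solution: C_1e^(6t)(1,1) + C_2e^(t)(3,2).
Applying u(0)=-4, v(0)=-4 gives C_1=-4, C_2=0.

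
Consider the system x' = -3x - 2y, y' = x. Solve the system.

Coefficient matrix A = [[-3, -2], [1, 0]].
Characteristic polynomial det(A - λI) = λ^2 + 3λ + 2 = 0.
Eigenvalues λ = -1, -2.
For λ=-1: (A-λI) row 1 is [-2, -2], so an eigenvector is (-1, 1).
For λ=-2: (A-λI) row 1 is [-1, -2], so an eigenvector is (-2, 1).
General solution: c_1e^(-t)(-1,1) + c_2e^(-2t)(-2,1).

x(t) = -c_1e^(-t) - 2c_2e^(-2t), y(t) = c_1e^(-t) + c_2e^(-2t)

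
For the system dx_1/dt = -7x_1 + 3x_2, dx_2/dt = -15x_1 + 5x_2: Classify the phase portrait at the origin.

A = [[-7,3],[-15,5]]; det(A-λI) = λ^2 + 2λ + 10.
λ = -1 ± 3i: negative real part.

stable spiral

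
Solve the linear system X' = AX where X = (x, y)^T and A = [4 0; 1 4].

Coefficient matrix A = [[4, 0], [1, 4]].
Characteristic polynomial det(A - λI) = λ^2 - 8λ + 16 = 0.
Single eigenvalue λ = 4 with algebraic multiplicity 2.
Eigenvector v = (0,1); generalized eigenvector w with (A-λI)w=v is (1,-3).
General solution: e^(4t)[K_1·v + K_2·(t·v + w)].

x(t) = K_2e^(4t), y(t) = K_1e^(4t) + K_2te^(4t) - 3K_2e^(4t)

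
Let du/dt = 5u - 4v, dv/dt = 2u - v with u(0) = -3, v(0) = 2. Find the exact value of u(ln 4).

-612

A = [[5,-4],[2,-1]]; eigenvalues λ = 3, 1.
Eigenvectors: (-2,-1) for λ=3, (-1,-1) for λ=1.
From the initial condition, c_1 = 5, c_2 = -7.
u(ln 4) = (5)(4^3)(-2) + (-7)(4^1)(-1) = -612.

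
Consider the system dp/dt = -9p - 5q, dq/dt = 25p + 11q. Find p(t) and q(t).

Coefficient matrix A = [[-9, -5], [25, 11]].
Characteristic polynomial det(A - λI) = λ^2 - 2λ + 26 = 0.
Eigenvalues λ = 1 ± 5i (complex conjugate pair).
For λ=1+5i: an eigenvector is (0,1) - i(-1,2) = (0 + i, 1 - 2i).
A real fundamental pair from Re and Im of e^((1+5i)t)v: X_1 = e^(t)(cos(5t)·(0,1) + sin(5t)·(-1,2)), X_2 = e^(t)(sin(5t)·(0,1) - cos(5t)·(-1,2)).
General solution: K_1X_1 + K_2X_2.

p(t) = -K_1e^(t)sin(5t) + K_2e^(t)cos(5t), q(t) = 2K_1e^(t)sin(5t) + K_1e^(t)cos(5t) + K_2e^(t)sin(5t) - 2K_2e^(t)cos(5t)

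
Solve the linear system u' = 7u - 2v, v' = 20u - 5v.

Coefficient matrix A = [[7, -2], [20, -5]].
Characteristic polynomial det(A - λI) = λ^2 - 2λ + 5 = 0.
Eigenvalues λ = 1 ± 2i (complex conjugate pair).
For λ=1+2i: an eigenvector is (1,3) - i(0,1) = (1, 3 - i).
A real fundamental pair from Re and Im of e^((1+2i)t)v: X_1 = e^(t)(cos(2t)·(1,3) + sin(2t)·(0,1)), X_2 = e^(t)(sin(2t)·(1,3) - cos(2t)·(0,1)).
General solution: c_1X_1 + c_2X_2.

u(t) = c_1e^(t)cos(2t) + c_2e^(t)sin(2t), v(t) = c_1e^(t)sin(2t) + 3c_1e^(t)cos(2t) + 3c_2e^(t)sin(2t) - c_2e^(t)cos(2t)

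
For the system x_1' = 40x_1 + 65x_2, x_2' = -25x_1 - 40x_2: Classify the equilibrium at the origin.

A = [[40,65],[-25,-40]]; det(A-λI) = λ^2 + 25.
λ = 0 ± 5i: zero real part.

center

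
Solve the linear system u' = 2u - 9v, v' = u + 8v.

Coefficient matrix A = [[2, -9], [1, 8]].
Characteristic polynomial det(A - λI) = λ^2 - 10λ + 25 = 0.
Single eigenvalue λ = 5 with algebraic multiplicity 2.
Eigenvector v = (3,-1); generalized eigenvector w with (A-λI)w=v is (2,-1).
General solution: e^(5t)[c_1·v + c_2·(t·v + w)].

u(t) = 3c_1e^(5t) + 3c_2te^(5t) + 2c_2e^(5t), v(t) = -c_1e^(5t) - c_2te^(5t) - c_2e^(5t)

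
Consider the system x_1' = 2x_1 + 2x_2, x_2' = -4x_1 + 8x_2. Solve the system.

Coefficient matrix A = [[2, 2], [-4, 8]].
Characteristic polynomial det(A - λI) = λ^2 - 10λ + 24 = 0.
Eigenvalues λ = 6, 4.
For λ=6: (A-λI) row 1 is [-4, 2], so an eigenvector is (-1, -2).
For λ=4: (A-λI) row 1 is [-2, 2], so an eigenvector is (-1, -1).
General solution: c_1e^(6t)(-1,-2) + c_2e^(4t)(-1,-1).

x_1(t) = -c_1e^(6t) - c_2e^(4t), x_2(t) = -2c_1e^(6t) - c_2e^(4t)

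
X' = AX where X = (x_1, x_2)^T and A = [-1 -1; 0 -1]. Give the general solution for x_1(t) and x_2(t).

x_1(t) = K_1e^(-t) + K_2te^(-t) - 3K_2e^(-t), x_2(t) = -K_2e^(-t)

Coefficient matrix A = [[-1, -1], [0, -1]].
Characteristic polynomial det(A - λI) = λ^2 + 2λ + 1 = 0.
Single eigenvalue λ = -1 with algebraic multiplicity 2.
Eigenvector v = (1,0); generalized eigenvector w with (A-λI)w=v is (-3,-1).
General solution: e^(-t)[K_1·v + K_2·(t·v + w)].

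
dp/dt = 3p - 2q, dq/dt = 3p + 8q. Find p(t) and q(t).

Coefficient matrix A = [[3, -2], [3, 8]].
Characteristic polynomial det(A - λI) = λ^2 - 11λ + 30 = 0.
Eigenvalues λ = 6, 5.
For λ=6: (A-λI) row 1 is [-3, -2], so an eigenvector is (2, -3).
For λ=5: (A-λI) row 1 is [-2, -2], so an eigenvector is (-1, 1).
General solution: c_1e^(6t)(2,-3) + c_2e^(5t)(-1,1).

p(t) = 2c_1e^(6t) - c_2e^(5t), q(t) = -3c_1e^(6t) + c_2e^(5t)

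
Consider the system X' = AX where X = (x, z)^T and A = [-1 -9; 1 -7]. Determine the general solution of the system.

Coefficient matrix A = [[-1, -9], [1, -7]].
Characteristic polynomial det(A - λI) = λ^2 + 8λ + 16 = 0.
Single eigenvalue λ = -4 with algebraic multiplicity 2.
Eigenvector v = (-3,-1); generalized eigenvector w with (A-λI)w=v is (-1,0).
General solution: e^(-4t)[K_1·v + K_2·(t·v + w)].

x(t) = -3K_1e^(-4t) - 3K_2te^(-4t) - K_2e^(-4t), z(t) = -K_1e^(-4t) - K_2te^(-4t)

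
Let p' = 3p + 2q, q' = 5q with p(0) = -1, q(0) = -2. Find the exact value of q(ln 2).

-64

A = [[3,2],[0,5]]; eigenvalues λ = 5, 3.
Eigenvectors: (1,1) for λ=5, (-1,0) for λ=3.
From the initial condition, c_1 = -2, c_2 = -1.
q(ln 2) = (-2)(2^5)(1) + (-1)(2^3)(0) = -64.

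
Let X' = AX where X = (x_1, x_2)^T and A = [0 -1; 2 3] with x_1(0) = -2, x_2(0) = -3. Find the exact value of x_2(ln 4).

-132

A = [[0,-1],[2,3]]; eigenvalues λ = 2, 1.
Eigenvectors: (-1,2) for λ=2, (-1,1) for λ=1.
From the initial condition, c_1 = -5, c_2 = 7.
x_2(ln 4) = (-5)(4^2)(2) + (7)(4^1)(1) = -132.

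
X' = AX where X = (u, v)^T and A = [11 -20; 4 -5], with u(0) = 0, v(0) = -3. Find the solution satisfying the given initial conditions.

Coefficient matrix A = [[11, -20], [4, -5]].
Characteristic polynomial det(A - λI) = λ^2 - 6λ + 25 = 0.
Eigenvalues λ = 3 ± 4i (complex conjugate pair).
For λ=3+4i: an eigenvector is (1,0) - i(2,1) = (1 - 2i, 0 - i).
A real fundamental pair from Re and Im of e^((3+4i)t)v: X_1 = e^(3t)(cos(4t)·(1,0) + sin(4t)·(2,1)), X_2 = e^(3t)(sin(4t)·(1,0) - cos(4t)·(2,1)).
General solution: C_1X_1 + C_2X_2.
Applying u(0)=0, v(0)=-3 gives C_1=6, C_2=3.

u(t) = 15e^(3t)sin(4t), v(t) = 6e^(3t)sin(4t) - 3e^(3t)cos(4t)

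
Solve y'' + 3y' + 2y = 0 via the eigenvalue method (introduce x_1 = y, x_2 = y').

Let x_1 = y, x_2 = y'. Then x_1' = x_2 and x_2' = -2x_1 - 3x_2.
A = [[0,1],[-2,-3]]; det(A-λI) = λ^2 + 3λ + 2.
Eigenvalues λ = -1, -2 with eigenvectors (1,-1), (1,-2).

y(t) = K_1e^(-t) + K_2e^(-2t)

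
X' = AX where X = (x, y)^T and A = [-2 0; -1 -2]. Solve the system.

Coefficient matrix A = [[-2, 0], [-1, -2]].
Characteristic polynomial det(A - λI) = λ^2 + 4λ + 4 = 0.
Single eigenvalue λ = -2 with algebraic multiplicity 2.
Eigenvector v = (0,-1); generalized eigenvector w with (A-λI)w=v is (1,-2).
General solution: e^(-2t)[c_1·v + c_2·(t·v + w)].

x(t) = c_2e^(-2t), y(t) = -c_1e^(-2t) - c_2te^(-2t) - 2c_2e^(-2t)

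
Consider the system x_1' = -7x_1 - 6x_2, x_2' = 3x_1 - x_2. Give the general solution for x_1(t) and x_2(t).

Coefficient matrix A = [[-7, -6], [3, -1]].
Characteristic polynomial det(A - λI) = λ^2 + 8λ + 25 = 0.
Eigenvalues λ = -4 ± 3i (complex conjugate pair).
For λ=-4+3i: an eigenvector is (1,0) - i(-1,1) = (1 + i, 0 - i).
A real fundamental pair from Re and Im of e^((-4+3i)t)v: X_1 = e^(-4t)(cos(3t)·(1,0) + sin(3t)·(-1,1)), X_2 = e^(-4t)(sin(3t)·(1,0) - cos(3t)·(-1,1)).
General solution: K_1X_1 + K_2X_2.

x_1(t) = -K_1e^(-4t)sin(3t) + K_1e^(-4t)cos(3t) + K_2e^(-4t)sin(3t) + K_2e^(-4t)cos(3t), x_2(t) = K_1e^(-4t)sin(3t) - K_2e^(-4t)cos(3t)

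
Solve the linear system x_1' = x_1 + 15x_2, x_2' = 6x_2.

Coefficient matrix A = [[1, 15], [0, 6]].
Characteristic polynomial det(A - λI) = λ^2 - 7λ + 6 = 0.
Eigenvalues λ = 1, 6.
For λ=1: (A-λI) row 1 is [0, 15], so an eigenvector is (1, 0).
For λ=6: (A-λI) row 1 is [-5, 15], so an eigenvector is (3, 1).
General solution: C_1e^(t)(1,0) + C_2e^(6t)(3,1).

x_1(t) = C_1e^(t) + 3C_2e^(6t), x_2(t) = C_2e^(6t)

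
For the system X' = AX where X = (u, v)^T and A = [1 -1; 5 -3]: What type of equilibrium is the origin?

A = [[1,-1],[5,-3]]; det(A-λI) = λ^2 + 2λ + 2.
λ = -1 ± i: negative real part.

stable spiral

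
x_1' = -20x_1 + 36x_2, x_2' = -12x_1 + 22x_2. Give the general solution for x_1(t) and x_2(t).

Coefficient matrix A = [[-20, 36], [-12, 22]].
Characteristic polynomial det(A - λI) = λ^2 - 2λ - 8 = 0.
Eigenvalues λ = -2, 4.
For λ=-2: (A-λI) row 1 is [-18, 36], so an eigenvector is (-2, -1).
For λ=4: (A-λI) row 1 is [-24, 36], so an eigenvector is (3, 2).
General solution: c_1e^(-2t)(-2,-1) + c_2e^(4t)(3,2).

x_1(t) = -2c_1e^(-2t) + 3c_2e^(4t), x_2(t) = -c_1e^(-2t) + 2c_2e^(4t)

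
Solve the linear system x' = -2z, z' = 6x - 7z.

x(t) = K_1e^(-4t) - 2K_2e^(-3t), z(t) = 2K_1e^(-4t) - 3K_2e^(-3t)

Coefficient matrix A = [[0, -2], [6, -7]].
Characteristic polynomial det(A - λI) = λ^2 + 7λ + 12 = 0.
Eigenvalues λ = -4, -3.
For λ=-4: (A-λI) row 1 is [4, -2], so an eigenvector is (1, 2).
For λ=-3: (A-λI) row 1 is [3, -2], so an eigenvector is (-2, -3).
General solution: K_1e^(-4t)(1,2) + K_2e^(-3t)(-2,-3).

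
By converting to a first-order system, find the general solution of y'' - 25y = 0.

y(t) = c_1e^(5t) + c_2e^(-5t)

Let x_1 = y, x_2 = y'. Then x_1' = x_2 and x_2' = 25x_1.
A = [[0,1],[25,0]]; det(A-λI) = λ^2 - 25.
Eigenvalues λ = 5, -5 with eigenvectors (1,5), (1,-5).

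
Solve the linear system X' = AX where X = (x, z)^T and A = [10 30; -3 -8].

x(t) = -K_1e^(t)sin(3t) + 3K_1e^(t)cos(3t) + 3K_2e^(t)sin(3t) + K_2e^(t)cos(3t), z(t) = -K_1e^(t)cos(3t) - K_2e^(t)sin(3t)

Coefficient matrix A = [[10, 30], [-3, -8]].
Characteristic polynomial det(A - λI) = λ^2 - 2λ + 10 = 0.
Eigenvalues λ = 1 ± 3i (complex conjugate pair).
For λ=1+3i: an eigenvector is (3,-1) - i(-1,0) = (3 + i, -1).
A real fundamental pair from Re and Im of e^((1+3i)t)v: X_1 = e^(t)(cos(3t)·(3,-1) + sin(3t)·(-1,0)), X_2 = e^(t)(sin(3t)·(3,-1) - cos(3t)·(-1,0)).
General solution: K_1X_1 + K_2X_2.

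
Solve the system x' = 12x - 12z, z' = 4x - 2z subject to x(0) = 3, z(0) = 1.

x(t) = 6e^(6t) - 3e^(4t), z(t) = 3e^(6t) - 2e^(4t)

Coefficient matrix A = [[12, -12], [4, -2]].
Characteristic polynomial det(A - λI) = λ^2 - 10λ + 24 = 0.
Eigenvalues λ = 4, 6.
For λ=4: (A-λI) row 1 is [8, -12], so an eigenvector is (-3, -2).
For λ=6: (A-λI) row 1 is [6, -12], so an eigenvector is (-2, -1).
General solution: c_1e^(4t)(-3,-2) + c_2e^(6t)(-2,-1).
Applying x(0)=3, z(0)=1 gives c_1=1, c_2=-3.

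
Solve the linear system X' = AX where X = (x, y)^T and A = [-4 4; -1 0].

x(t) = 2K_1e^(-2t) + 2K_2te^(-2t) - K_2e^(-2t), y(t) = K_1e^(-2t) + K_2te^(-2t)

Coefficient matrix A = [[-4, 4], [-1, 0]].
Characteristic polynomial det(A - λI) = λ^2 + 4λ + 4 = 0.
Single eigenvalue λ = -2 with algebraic multiplicity 2.
Eigenvector v = (2,1); generalized eigenvector w with (A-λI)w=v is (-1,0).
General solution: e^(-2t)[K_1·v + K_2·(t·v + w)].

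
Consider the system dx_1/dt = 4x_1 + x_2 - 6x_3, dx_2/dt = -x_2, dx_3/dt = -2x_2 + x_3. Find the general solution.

Coefficient matrix A = [[4, 1, -6], [0, -1, 0], [0, -2, 1]].
det(A - λI) = 0 gives eigenvalues λ = -1, 4, 1.
For λ=-1: eigenvector (1,1,1).
For λ=4: eigenvector (1,0,0).
For λ=1: eigenvector (2,0,1).
General solution: c_1e^(-t)(1,1,1) + c_2e^(4t)(1,0,0) + c_3e^(t)(2,0,1).

x_1(t) = c_1e^(-t) + c_2e^(4t) + 2c_3e^(t), x_2(t) = c_1e^(-t), x_3(t) = c_1e^(-t) + c_3e^(t)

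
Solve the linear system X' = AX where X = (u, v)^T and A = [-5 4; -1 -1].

u(t) = -2K_1e^(-3t) - 2K_2te^(-3t) + 3K_2e^(-3t), v(t) = -K_1e^(-3t) - K_2te^(-3t) + K_2e^(-3t)

Coefficient matrix A = [[-5, 4], [-1, -1]].
Characteristic polynomial det(A - λI) = λ^2 + 6λ + 9 = 0.
Single eigenvalue λ = -3 with algebraic multiplicity 2.
Eigenvector v = (-2,-1); generalized eigenvector w with (A-λI)w=v is (3,1).
General solution: e^(-3t)[K_1·v + K_2·(t·v + w)].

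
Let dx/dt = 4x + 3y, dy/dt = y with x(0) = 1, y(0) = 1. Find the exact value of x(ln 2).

30

A = [[4,3],[0,1]]; eigenvalues λ = 4, 1.
Eigenvectors: (-1,0) for λ=4, (-1,1) for λ=1.
From the initial condition, c_1 = -2, c_2 = 1.
x(ln 2) = (-2)(2^4)(-1) + (1)(2^1)(-1) = 30.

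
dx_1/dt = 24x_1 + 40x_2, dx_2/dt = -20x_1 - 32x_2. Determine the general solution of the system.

Coefficient matrix A = [[24, 40], [-20, -32]].
Characteristic polynomial det(A - λI) = λ^2 + 8λ + 32 = 0.
Eigenvalues λ = -4 ± 4i (complex conjugate pair).
For λ=-4+4i: an eigenvector is (3,-2) - i(1,-1) = (3 - i, -2 + i).
A real fundamental pair from Re and Im of e^((-4+4i)t)v: X_1 = e^(-4t)(cos(4t)·(3,-2) + sin(4t)·(1,-1)), X_2 = e^(-4t)(sin(4t)·(3,-2) - cos(4t)·(1,-1)).
General solution: c_1X_1 + c_2X_2.

x_1(t) = c_1e^(-4t)sin(4t) + 3c_1e^(-4t)cos(4t) + 3c_2e^(-4t)sin(4t) - c_2e^(-4t)cos(4t), x_2(t) = -c_1e^(-4t)sin(4t) - 2c_1e^(-4t)cos(4t) - 2c_2e^(-4t)sin(4t) + c_2e^(-4t)cos(4t)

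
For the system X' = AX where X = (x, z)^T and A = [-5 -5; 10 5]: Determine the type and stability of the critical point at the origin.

center

A = [[-5,-5],[10,5]]; det(A-λI) = λ^2 + 25.
λ = 0 ± 5i: zero real part.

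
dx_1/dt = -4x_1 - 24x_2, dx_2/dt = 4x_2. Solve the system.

Coefficient matrix A = [[-4, -24], [0, 4]].
Characteristic polynomial det(A - λI) = λ^2 - 16 = 0.
Eigenvalues λ = 4, -4.
For λ=4: (A-λI) row 1 is [-8, -24], so an eigenvector is (-3, 1).
For λ=-4: (A-λI) row 1 is [0, -24], so an eigenvector is (-1, 0).
General solution: c_1e^(4t)(-3,1) + c_2e^(-4t)(-1,0).

x_1(t) = -3c_1e^(4t) - c_2e^(-4t), x_2(t) = c_1e^(4t)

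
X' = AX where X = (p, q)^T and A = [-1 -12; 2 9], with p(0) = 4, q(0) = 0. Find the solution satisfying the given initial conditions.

Coefficient matrix A = [[-1, -12], [2, 9]].
Characteristic polynomial det(A - λI) = λ^2 - 8λ + 15 = 0.
Eigenvalues λ = 5, 3.
For λ=5: (A-λI) row 1 is [-6, -12], so an eigenvector is (2, -1).
For λ=3: (A-λI) row 1 is [-4, -12], so an eigenvector is (3, -1).
General solution: K_1e^(5t)(2,-1) + K_2e^(3t)(3,-1).
Applying p(0)=4, q(0)=0 gives K_1=-4, K_2=4.

p(t) = -8e^(5t) + 12e^(3t), q(t) = 4e^(5t) - 4e^(3t)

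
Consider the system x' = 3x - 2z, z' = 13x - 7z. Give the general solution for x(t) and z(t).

Coefficient matrix A = [[3, -2], [13, -7]].
Characteristic polynomial det(A - λI) = λ^2 + 4λ + 5 = 0.
Eigenvalues λ = -2 ± i (complex conjugate pair).
For λ=-2+i: an eigenvector is (1,2) - i(1,3) = (1 - i, 2 - 3i).
A real fundamental pair from Re and Im of e^((-2+i)t)v: X_1 = e^(-2t)(cos(t)·(1,2) + sin(t)·(1,3)), X_2 = e^(-2t)(sin(t)·(1,2) - cos(t)·(1,3)).
General solution: K_1X_1 + K_2X_2.

x(t) = K_1e^(-2t)sin(t) + K_1e^(-2t)cos(t) + K_2e^(-2t)sin(t) - K_2e^(-2t)cos(t), z(t) = 3K_1e^(-2t)sin(t) + 2K_1e^(-2t)cos(t) + 2K_2e^(-2t)sin(t) - 3K_2e^(-2t)cos(t)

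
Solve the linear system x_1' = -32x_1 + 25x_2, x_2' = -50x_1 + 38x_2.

Coefficient matrix A = [[-32, 25], [-50, 38]].
Characteristic polynomial det(A - λI) = λ^2 - 6λ + 34 = 0.
Eigenvalues λ = 3 ± 5i (complex conjugate pair).
For λ=3+5i: an eigenvector is (-1,-1) - i(2,3) = (-1 - 2i, -1 - 3i).
A real fundamental pair from Re and Im of e^((3+5i)t)v: X_1 = e^(3t)(cos(5t)·(-1,-1) + sin(5t)·(2,3)), X_2 = e^(3t)(sin(5t)·(-1,-1) - cos(5t)·(2,3)).
General solution: K_1X_1 + K_2X_2.

x_1(t) = 2K_1e^(3t)sin(5t) - K_1e^(3t)cos(5t) - K_2e^(3t)sin(5t) - 2K_2e^(3t)cos(5t), x_2(t) = 3K_1e^(3t)sin(5t) - K_1e^(3t)cos(5t) - K_2e^(3t)sin(5t) - 3K_2e^(3t)cos(5t)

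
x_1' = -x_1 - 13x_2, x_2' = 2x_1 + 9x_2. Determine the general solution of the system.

Coefficient matrix A = [[-1, -13], [2, 9]].
Characteristic polynomial det(A - λI) = λ^2 - 8λ + 17 = 0.
Eigenvalues λ = 4 ± i (complex conjugate pair).
For λ=4+i: an eigenvector is (2,-1) - i(3,-1) = (2 - 3i, -1 + i).
A real fundamental pair from Re and Im of e^((4+i)t)v: X_1 = e^(4t)(cos(t)·(2,-1) + sin(t)·(3,-1)), X_2 = e^(4t)(sin(t)·(2,-1) - cos(t)·(3,-1)).
General solution: c_1X_1 + c_2X_2.

x_1(t) = 3c_1e^(4t)sin(t) + 2c_1e^(4t)cos(t) + 2c_2e^(4t)sin(t) - 3c_2e^(4t)cos(t), x_2(t) = -c_1e^(4t)sin(t) - c_1e^(4t)cos(t) - c_2e^(4t)sin(t) + c_2e^(4t)cos(t)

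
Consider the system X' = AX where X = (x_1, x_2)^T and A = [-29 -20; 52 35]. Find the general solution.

Coefficient matrix A = [[-29, -20], [52, 35]].
Characteristic polynomial det(A - λI) = λ^2 - 6λ + 25 = 0.
Eigenvalues λ = 3 ± 4i (complex conjugate pair).
For λ=3+4i: an eigenvector is (2,-3) - i(-1,2) = (2 + i, -3 - 2i).
A real fundamental pair from Re and Im of e^((3+4i)t)v: X_1 = e^(3t)(cos(4t)·(2,-3) + sin(4t)·(-1,2)), X_2 = e^(3t)(sin(4t)·(2,-3) - cos(4t)·(-1,2)).
General solution: C_1X_1 + C_2X_2.

x_1(t) = -C_1e^(3t)sin(4t) + 2C_1e^(3t)cos(4t) + 2C_2e^(3t)sin(4t) + C_2e^(3t)cos(4t), x_2(t) = 2C_1e^(3t)sin(4t) - 3C_1e^(3t)cos(4t) - 3C_2e^(3t)sin(4t) - 2C_2e^(3t)cos(4t)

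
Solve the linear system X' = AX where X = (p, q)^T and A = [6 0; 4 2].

p(t) = -c_1e^(6t), q(t) = -c_1e^(6t) + c_2e^(2t)

Coefficient matrix A = [[6, 0], [4, 2]].
Characteristic polynomial det(A - λI) = λ^2 - 8λ + 12 = 0.
Eigenvalues λ = 6, 2.
For λ=6: (A-λI) row 2 is [4, -4], so an eigenvector is (-1, -1).
For λ=2: (A-λI) row 1 is [4, 0], so an eigenvector is (0, 1).
General solution: c_1e^(6t)(-1,-1) + c_2e^(2t)(0,1).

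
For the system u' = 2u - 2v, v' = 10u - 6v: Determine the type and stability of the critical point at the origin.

A = [[2,-2],[10,-6]]; det(A-λI) = λ^2 + 4λ + 8.
λ = -2 ± 2i: negative real part.

stable spiral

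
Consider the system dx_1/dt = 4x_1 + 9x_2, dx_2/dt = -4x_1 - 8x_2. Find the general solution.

Coefficient matrix A = [[4, 9], [-4, -8]].
Characteristic polynomial det(A - λI) = λ^2 + 4λ + 4 = 0.
Single eigenvalue λ = -2 with algebraic multiplicity 2.
Eigenvector v = (-3,2); generalized eigenvector w with (A-λI)w=v is (-2,1).
General solution: e^(-2t)[C_1·v + C_2·(t·v + w)].

x_1(t) = -3C_1e^(-2t) - 3C_2te^(-2t) - 2C_2e^(-2t), x_2(t) = 2C_1e^(-2t) + 2C_2te^(-2t) + C_2e^(-2t)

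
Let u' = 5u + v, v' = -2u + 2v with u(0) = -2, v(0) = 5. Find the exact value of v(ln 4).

128

A = [[5,1],[-2,2]]; eigenvalues λ = 4, 3.
Eigenvectors: (-1,1) for λ=4, (1,-2) for λ=3.
From the initial condition, c_1 = -1, c_2 = -3.
v(ln 4) = (-1)(4^4)(1) + (-3)(4^3)(-2) = 128.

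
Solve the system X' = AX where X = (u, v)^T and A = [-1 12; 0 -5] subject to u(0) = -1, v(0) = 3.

Coefficient matrix A = [[-1, 12], [0, -5]].
Characteristic polynomial det(A - λI) = λ^2 + 6λ + 5 = 0.
Eigenvalues λ = -1, -5.
For λ=-1: (A-λI) row 1 is [0, 12], so an eigenvector is (1, 0).
For λ=-5: (A-λI) row 1 is [4, 12], so an eigenvector is (3, -1).
General solution: K_1e^(-t)(1,0) + K_2e^(-5t)(3,-1).
Applying u(0)=-1, v(0)=3 gives K_1=8, K_2=-3.

u(t) = 8e^(-t) - 9e^(-5t), v(t) = 3e^(-5t)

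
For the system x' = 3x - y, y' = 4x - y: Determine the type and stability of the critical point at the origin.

unstable improper node

A = [[3,-1],[4,-1]]; det(A-λI) = λ^2 - 2λ + 1.
repeated λ = 1 with a single eigenvector.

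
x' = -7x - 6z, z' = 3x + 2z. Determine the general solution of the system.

x(t) = -C_1e^(-t) + 2C_2e^(-4t), z(t) = C_1e^(-t) - C_2e^(-4t)

Coefficient matrix A = [[-7, -6], [3, 2]].
Characteristic polynomial det(A - λI) = λ^2 + 5λ + 4 = 0.
Eigenvalues λ = -1, -4.
For λ=-1: (A-λI) row 1 is [-6, -6], so an eigenvector is (-1, 1).
For λ=-4: (A-λI) row 1 is [-3, -6], so an eigenvector is (2, -1).
General solution: C_1e^(-t)(-1,1) + C_2e^(-4t)(2,-1).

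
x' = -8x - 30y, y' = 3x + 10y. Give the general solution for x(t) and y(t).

x(t) = -3C_1e^(t)sin(3t) + C_1e^(t)cos(3t) + C_2e^(t)sin(3t) + 3C_2e^(t)cos(3t), y(t) = C_1e^(t)sin(3t) - C_2e^(t)cos(3t)

Coefficient matrix A = [[-8, -30], [3, 10]].
Characteristic polynomial det(A - λI) = λ^2 - 2λ + 10 = 0.
Eigenvalues λ = 1 ± 3i (complex conjugate pair).
For λ=1+3i: an eigenvector is (1,0) - i(-3,1) = (1 + 3i, 0 - i).
A real fundamental pair from Re and Im of e^((1+3i)t)v: X_1 = e^(t)(cos(3t)·(1,0) + sin(3t)·(-3,1)), X_2 = e^(t)(sin(3t)·(1,0) - cos(3t)·(-3,1)).
General solution: C_1X_1 + C_2X_2.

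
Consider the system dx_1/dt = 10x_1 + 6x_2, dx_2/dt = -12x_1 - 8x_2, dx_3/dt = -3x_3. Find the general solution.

Coefficient matrix A = [[10, 6, 0], [-12, -8, 0], [0, 0, -3]].
det(A - λI) = 0 gives eigenvalues λ = -3, -2, 4.
For λ=-3: eigenvector (0,0,1).
For λ=-2: eigenvector (-1,2,0).
For λ=4: eigenvector (1,-1,0).
General solution: K_1e^(-3t)(0,0,1) + K_2e^(-2t)(-1,2,0) + K_3e^(4t)(1,-1,0).

x_1(t) = -K_2e^(-2t) + K_3e^(4t), x_2(t) = 2K_2e^(-2t) - K_3e^(4t), x_3(t) = K_1e^(-3t)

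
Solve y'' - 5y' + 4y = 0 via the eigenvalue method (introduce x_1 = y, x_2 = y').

y(t) = C_1e^(4t) + C_2e^(t)

Let x_1 = y, x_2 = y'. Then x_1' = x_2 and x_2' = -4x_1 + 5x_2.
A = [[0,1],[-4,5]]; det(A-λI) = λ^2 - 5λ + 4.
Eigenvalues λ = 4, 1 with eigenvectors (1,4), (1,1).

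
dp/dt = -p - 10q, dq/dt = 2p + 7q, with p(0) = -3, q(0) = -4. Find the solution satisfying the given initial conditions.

p(t) = 26e^(3t)sin(2t) - 3e^(3t)cos(2t), q(t) = -11e^(3t)sin(2t) - 4e^(3t)cos(2t)

Coefficient matrix A = [[-1, -10], [2, 7]].
Characteristic polynomial det(A - λI) = λ^2 - 6λ + 13 = 0.
Eigenvalues λ = 3 ± 2i (complex conjugate pair).
For λ=3+2i: an eigenvector is (-1,0) - i(2,-1) = (-1 - 2i, 0 + i).
A real fundamental pair from Re and Im of e^((3+2i)t)v: X_1 = e^(3t)(cos(2t)·(-1,0) + sin(2t)·(2,-1)), X_2 = e^(3t)(sin(2t)·(-1,0) - cos(2t)·(2,-1)).
General solution: C_1X_1 + C_2X_2.
Applying p(0)=-3, q(0)=-4 gives C_1=11, C_2=-4.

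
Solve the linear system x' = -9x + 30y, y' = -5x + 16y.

x(t) = -2c_1e^(6t) - 3c_2e^(t), y(t) = -c_1e^(6t) - c_2e^(t)

Coefficient matrix A = [[-9, 30], [-5, 16]].
Characteristic polynomial det(A - λI) = λ^2 - 7λ + 6 = 0.
Eigenvalues λ = 6, 1.
For λ=6: (A-λI) row 1 is [-15, 30], so an eigenvector is (-2, -1).
For λ=1: (A-λI) row 1 is [-10, 30], so an eigenvector is (-3, -1).
General solution: c_1e^(6t)(-2,-1) + c_2e^(t)(-3,-1).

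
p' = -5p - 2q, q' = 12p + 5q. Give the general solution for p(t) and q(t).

Coefficient matrix A = [[-5, -2], [12, 5]].
Characteristic polynomial det(A - λI) = λ^2 - 1 = 0.
Eigenvalues λ = -1, 1.
For λ=-1: (A-λI) row 1 is [-4, -2], so an eigenvector is (-1, 2).
For λ=1: (A-λI) row 1 is [-6, -2], so an eigenvector is (-1, 3).
General solution: c_1e^(-t)(-1,2) + c_2e^(t)(-1,3).

p(t) = -c_1e^(-t) - c_2e^(t), q(t) = 2c_1e^(-t) + 3c_2e^(t)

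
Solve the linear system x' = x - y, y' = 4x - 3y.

Coefficient matrix A = [[1, -1], [4, -3]].
Characteristic polynomial det(A - λI) = λ^2 + 2λ + 1 = 0.
Single eigenvalue λ = -1 with algebraic multiplicity 2.
Eigenvector v = (-1,-2); generalized eigenvector w with (A-λI)w=v is (-1,-1).
General solution: e^(-t)[c_1·v + c_2·(t·v + w)].

x(t) = -c_1e^(-t) - c_2te^(-t) - c_2e^(-t), y(t) = -2c_1e^(-t) - 2c_2te^(-t) - c_2e^(-t)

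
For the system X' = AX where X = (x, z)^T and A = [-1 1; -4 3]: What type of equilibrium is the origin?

unstable improper node

A = [[-1,1],[-4,3]]; det(A-λI) = λ^2 - 2λ + 1.
repeated λ = 1 with a single eigenvector.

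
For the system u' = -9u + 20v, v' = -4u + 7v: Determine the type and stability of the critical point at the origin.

A = [[-9,20],[-4,7]]; det(A-λI) = λ^2 + 2λ + 17.
λ = -1 ± 4i: negative real part.

stable spiral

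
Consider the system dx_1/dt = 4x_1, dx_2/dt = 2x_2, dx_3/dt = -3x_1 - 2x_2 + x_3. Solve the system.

x_1(t) = C_3e^(4t), x_2(t) = C_2e^(2t), x_3(t) = C_1e^(t) - 2C_2e^(2t) - C_3e^(4t)

Coefficient matrix A = [[4, 0, 0], [0, 2, 0], [-3, -2, 1]].
det(A - λI) = 0 gives eigenvalues λ = 1, 2, 4.
For λ=1: eigenvector (0,0,1).
For λ=2: eigenvector (0,1,-2).
For λ=4: eigenvector (1,0,-1).
General solution: C_1e^(t)(0,0,1) + C_2e^(2t)(0,1,-2) + C_3e^(4t)(1,0,-1).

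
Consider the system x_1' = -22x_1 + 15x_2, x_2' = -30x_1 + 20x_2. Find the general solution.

x_1(t) = -K_1e^(-t)sin(3t) - 2K_1e^(-t)cos(3t) - 2K_2e^(-t)sin(3t) + K_2e^(-t)cos(3t), x_2(t) = -K_1e^(-t)sin(3t) - 3K_1e^(-t)cos(3t) - 3K_2e^(-t)sin(3t) + K_2e^(-t)cos(3t)

Coefficient matrix A = [[-22, 15], [-30, 20]].
Characteristic polynomial det(A - λI) = λ^2 + 2λ + 10 = 0.
Eigenvalues λ = -1 ± 3i (complex conjugate pair).
For λ=-1+3i: an eigenvector is (-2,-3) - i(-1,-1) = (-2 + i, -3 + i).
A real fundamental pair from Re and Im of e^((-1+3i)t)v: X_1 = e^(-t)(cos(3t)·(-2,-3) + sin(3t)·(-1,-1)), X_2 = e^(-t)(sin(3t)·(-2,-3) - cos(3t)·(-1,-1)).
General solution: K_1X_1 + K_2X_2.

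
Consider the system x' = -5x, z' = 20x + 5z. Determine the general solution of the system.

x(t) = -C_2e^(-5t), z(t) = -C_1e^(5t) + 2C_2e^(-5t)

Coefficient matrix A = [[-5, 0], [20, 5]].
Characteristic polynomial det(A - λI) = λ^2 - 25 = 0.
Eigenvalues λ = 5, -5.
For λ=5: (A-λI) row 1 is [-10, 0], so an eigenvector is (0, -1).
For λ=-5: (A-λI) row 2 is [20, 10], so an eigenvector is (-1, 2).
General solution: C_1e^(5t)(0,-1) + C_2e^(-5t)(-1,2).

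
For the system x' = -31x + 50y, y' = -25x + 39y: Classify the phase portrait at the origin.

A = [[-31,50],[-25,39]]; det(A-λI) = λ^2 - 8λ + 41.
λ = 4 ± 5i: positive real part.

unstable spiral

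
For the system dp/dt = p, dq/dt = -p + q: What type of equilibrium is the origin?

A = [[1,0],[-1,1]]; det(A-λI) = λ^2 - 2λ + 1.
repeated λ = 1 with a single eigenvector.

unstable improper node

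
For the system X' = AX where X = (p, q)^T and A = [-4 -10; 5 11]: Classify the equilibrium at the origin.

A = [[-4,-10],[5,11]]; det(A-λI) = λ^2 - 7λ + 6.
λ = 1, 6: both positive.

unstable node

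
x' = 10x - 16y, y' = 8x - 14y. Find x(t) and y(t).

Coefficient matrix A = [[10, -16], [8, -14]].
Characteristic polynomial det(A - λI) = λ^2 + 4λ - 12 = 0.
Eigenvalues λ = -6, 2.
For λ=-6: (A-λI) row 1 is [16, -16], so an eigenvector is (-1, -1).
For λ=2: (A-λI) row 1 is [8, -16], so an eigenvector is (-2, -1).
General solution: c_1e^(-6t)(-1,-1) + c_2e^(2t)(-2,-1).

x(t) = -c_1e^(-6t) - 2c_2e^(2t), y(t) = -c_1e^(-6t) - c_2e^(2t)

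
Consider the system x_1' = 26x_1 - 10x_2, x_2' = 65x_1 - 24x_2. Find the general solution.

x_1(t) = K_1e^(t)sin(5t) + K_1e^(t)cos(5t) + K_2e^(t)sin(5t) - K_2e^(t)cos(5t), x_2(t) = 3K_1e^(t)sin(5t) + 2K_1e^(t)cos(5t) + 2K_2e^(t)sin(5t) - 3K_2e^(t)cos(5t)

Coefficient matrix A = [[26, -10], [65, -24]].
Characteristic polynomial det(A - λI) = λ^2 - 2λ + 26 = 0.
Eigenvalues λ = 1 ± 5i (complex conjugate pair).
For λ=1+5i: an eigenvector is (1,2) - i(1,3) = (1 - i, 2 - 3i).
A real fundamental pair from Re and Im of e^((1+5i)t)v: X_1 = e^(t)(cos(5t)·(1,2) + sin(5t)·(1,3)), X_2 = e^(t)(sin(5t)·(1,2) - cos(5t)·(1,3)).
General solution: K_1X_1 + K_2X_2.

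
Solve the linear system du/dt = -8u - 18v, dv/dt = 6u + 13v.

u(t) = -3K_1e^(4t) + 2K_2e^(t), v(t) = 2K_1e^(4t) - K_2e^(t)

Coefficient matrix A = [[-8, -18], [6, 13]].
Characteristic polynomial det(A - λI) = λ^2 - 5λ + 4 = 0.
Eigenvalues λ = 4, 1.
For λ=4: (A-λI) row 1 is [-12, -18], so an eigenvector is (-3, 2).
For λ=1: (A-λI) row 1 is [-9, -18], so an eigenvector is (2, -1).
General solution: K_1e^(4t)(-3,2) + K_2e^(t)(2,-1).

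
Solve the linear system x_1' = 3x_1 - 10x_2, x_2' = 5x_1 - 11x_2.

Coefficient matrix A = [[3, -10], [5, -11]].
Characteristic polynomial det(A - λI) = λ^2 + 8λ + 17 = 0.
Eigenvalues λ = -4 ± i (complex conjugate pair).
For λ=-4+i: an eigenvector is (3,2) - i(1,1) = (3 - i, 2 - i).
A real fundamental pair from Re and Im of e^((-4+i)t)v: X_1 = e^(-4t)(cos(t)·(3,2) + sin(t)·(1,1)), X_2 = e^(-4t)(sin(t)·(3,2) - cos(t)·(1,1)).
General solution: K_1X_1 + K_2X_2.

x_1(t) = K_1e^(-4t)sin(t) + 3K_1e^(-4t)cos(t) + 3K_2e^(-4t)sin(t) - K_2e^(-4t)cos(t), x_2(t) = K_1e^(-4t)sin(t) + 2K_1e^(-4t)cos(t) + 2K_2e^(-4t)sin(t) - K_2e^(-4t)cos(t)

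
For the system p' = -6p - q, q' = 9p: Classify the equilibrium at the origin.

stable improper node

A = [[-6,-1],[9,0]]; det(A-λI) = λ^2 + 6λ + 9.
repeated λ = -3 with a single eigenvector.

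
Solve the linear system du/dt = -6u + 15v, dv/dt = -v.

u(t) = c_1e^(-6t) - 3c_2e^(-t), v(t) = -c_2e^(-t)

Coefficient matrix A = [[-6, 15], [0, -1]].
Characteristic polynomial det(A - λI) = λ^2 + 7λ + 6 = 0.
Eigenvalues λ = -6, -1.
For λ=-6: (A-λI) row 1 is [0, 15], so an eigenvector is (1, 0).
For λ=-1: (A-λI) row 1 is [-5, 15], so an eigenvector is (-3, -1).
General solution: c_1e^(-6t)(1,0) + c_2e^(-t)(-3,-1).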